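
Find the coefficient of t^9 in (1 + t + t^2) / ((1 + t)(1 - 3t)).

The denominator gives the recurrence a_n = 2a_(n−1) + 3a_(n−2) for n ≥ 3; the numerator fixes a_0 = 1, a_1 = 3, a_2 = 10.
Iterating: 1, 3, 10, 29, 88, 263, 790, 2369, 7108, 21323, so a_9 = 21323.

21323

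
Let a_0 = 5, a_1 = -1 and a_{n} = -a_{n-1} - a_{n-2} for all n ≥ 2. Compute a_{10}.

The ordinary generating function has denominator 1 + t + t^2.
Iterating the recurrence: a_0,…,a_{10} = 5, -1, -4, 5, -1, -4, 5, -1, -4, 5, -1.

-1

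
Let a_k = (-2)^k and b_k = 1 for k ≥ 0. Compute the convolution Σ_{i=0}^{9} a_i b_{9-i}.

-341

The convolution is the x^9 coefficient of A(x)B(x).
Σ = 1·1 − 2·1 + 4·1 − 8·1 + 16·1 − 32·1 + 64·1 − 128·1 + 256·1 − 512·1 = -341.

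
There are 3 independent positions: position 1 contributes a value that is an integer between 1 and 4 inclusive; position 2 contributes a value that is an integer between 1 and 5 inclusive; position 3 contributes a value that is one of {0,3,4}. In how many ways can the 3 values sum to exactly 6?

The generating function for the choices is (x + x² + x³ + x⁴)·(x + x² + x³ + x⁴ + x⁵)·(1 + x³ + x⁴); the count is [x⁶].
(x + x² + x³ + x⁴) has coefficients 0,1,1,1,1 for degrees 0…4.
(x + x² + x³ + x⁴ + x⁵) has coefficients 0,1,1,1,1,1,0 for degrees 0…6.
Finally multiplying by (1 + x³ + x⁴), the product of all factors after the first has coefficients 0,1,1,1,2,3,2 for degrees 0…6.
[x⁶] = 1·3 + 1·2 + 1·1 + 1·1 = 7.

7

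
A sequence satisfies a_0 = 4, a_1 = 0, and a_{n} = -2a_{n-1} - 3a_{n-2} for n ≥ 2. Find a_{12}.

The ordinary generating function has denominator 1 + 2t + 3t^2.
Iterating the recurrence: a_0,…,a_{12} = 4, 0, -12, 24, -12, -48, 132, -120, -156, 672, -876, -264, 3156.

3156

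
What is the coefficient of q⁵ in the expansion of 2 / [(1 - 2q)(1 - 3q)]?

Partial fractions give a closed form: a_n = (-4)·2^n + (6)·3^n.
At n = 5: a_5 = 1330.

1330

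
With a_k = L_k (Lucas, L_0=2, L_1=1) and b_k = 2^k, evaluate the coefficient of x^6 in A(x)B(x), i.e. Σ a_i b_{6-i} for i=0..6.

The convolution is the x^6 coefficient of A(x)B(x).
Σ = 2·64 + 1·32 + 3·16 + 4·8 + 7·4 + 11·2 + 18·1 = 308.

308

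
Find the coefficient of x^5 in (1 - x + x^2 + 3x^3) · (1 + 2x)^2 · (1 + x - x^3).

27

(1 - x + x^2 + 3x^3) has coefficients 1,-1,1,3 for degrees 0…3.
(1 + 2x)^2 has coefficients 1,4,4,0,0,0 for degrees 0…5.
Finally multiplying by (1 + x - x^3), the product of all factors after the first has coefficients 1,5,8,3,-4,-4 for degrees 0…5.
[x^5] = 1·(-4) − 1·(-4) + 1·3 + 3·8 = 27.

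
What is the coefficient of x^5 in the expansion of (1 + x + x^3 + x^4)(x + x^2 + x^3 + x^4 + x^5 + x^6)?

4

(1 + x + x^3 + x^4) has coefficients 1,1,0,1,1 for degrees 0…4.
(x + x^2 + x^3 + x^4 + x^5 + x^6) has coefficients 0,1,1,1,1,1 for degrees 0…5.
[x^5] = 1·1 + 1·1 + 1·1 + 1·1 = 4.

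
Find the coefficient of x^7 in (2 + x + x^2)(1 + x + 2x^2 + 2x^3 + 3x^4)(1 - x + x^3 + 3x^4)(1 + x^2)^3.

68

(2 + x + x^2) has coefficients 2,1,1 for degrees 0…2.
(1 + x + 2x^2 + 2x^3 + 3x^4) has coefficients 1,1,2,2,3,0,0,0 for degrees 0…7.
Multiplying by (1 - x + x^3 + 3x^4) gives running coefficients 1,0,1,1,5,2,8,9 for degrees 0…7.
Finally multiplying by (1 + x^2)^3, the product of all factors after the first has coefficients 1,0,4,1,11,5,27,18 for degrees 0…7.
[x^7] = 2·18 + 1·27 + 1·5 = 68.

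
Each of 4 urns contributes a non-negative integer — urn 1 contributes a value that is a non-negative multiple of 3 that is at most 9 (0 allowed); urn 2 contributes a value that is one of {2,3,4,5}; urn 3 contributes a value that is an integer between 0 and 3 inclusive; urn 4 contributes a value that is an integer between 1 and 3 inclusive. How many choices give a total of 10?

The generating function for the choices is (1 + y³ + y⁶ + y⁹)·(y² + y³ + y⁴ + y⁵)·(1 + y + y² + y³)·(y + y² + y³); the count is [y¹⁰].
(1 + y³ + y⁶ + y⁹) has coefficients 1,0,0,1,0,0,1,0,0,1 for degrees 0…9.
(y² + y³ + y⁴ + y⁵) has coefficients 0,0,1,1,1,1,0,0,0,0,0 for degrees 0…10.
Multiplying by (1 + y + y² + y³) gives running coefficients 0,0,1,2,3,4,3,2,1,0,0 for degrees 0…10.
Finally multiplying by (y + y² + y³), the product of all factors after the first has coefficients 0,0,0,1,3,6,9,10,9,6,3 for degrees 0…10.
[y¹⁰] = 1·3 + 1·10 + 1·3 + 1·0 = 16.

16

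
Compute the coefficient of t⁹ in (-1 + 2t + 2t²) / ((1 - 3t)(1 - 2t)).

The denominator gives the recurrence a_n = 5a_(n−1) − 6a_(n−2) for n ≥ 3; the numerator fixes a_0 = -1, a_1 = -3, a_2 = -7.
Iterating: -1, -3, -7, -17, -43, -113, -307, -857, -2443, -7073, so a_9 = -7073.

-7073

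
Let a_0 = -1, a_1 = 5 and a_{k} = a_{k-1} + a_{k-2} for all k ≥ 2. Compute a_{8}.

92

The ordinary generating function has denominator 1 - z - z^2.
Iterating the recurrence: a_0,…,a_{8} = -1, 5, 4, 9, 13, 22, 35, 57, 92.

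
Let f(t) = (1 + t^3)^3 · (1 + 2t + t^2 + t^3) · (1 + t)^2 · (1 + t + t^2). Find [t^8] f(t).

60

(1 + t^3)^3 has coefficients 1,0,0,3,0,0,3,0,0 for degrees 0…8.
(1 + 2t + t^2 + t^3) has coefficients 1,2,1,1,0,0,0,0,0 for degrees 0…8.
Multiplying by (1 + t)^2 gives running coefficients 1,4,6,5,3,1,0,0,0 for degrees 0…8.
Finally multiplying by (1 + t + t^2), the product of all factors after the first has coefficients 1,5,11,15,14,9,4,1,0 for degrees 0…8.
[t^8] = 1·0 + 3·9 + 3·11 = 60.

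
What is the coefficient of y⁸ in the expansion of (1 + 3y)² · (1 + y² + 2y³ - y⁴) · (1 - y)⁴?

(1 + 3y)² has coefficients 1,6,9 for degrees 0…2.
(1 + y² + 2y³ - y⁴) has coefficients 1,0,1,2,-1,0,0,0,0 for degrees 0…8.
Finally multiplying by (1 - y)⁴, the product of all factors after the first has coefficients 1,-4,7,-6,-2,12,-13,6,-1 for degrees 0…8.
[y⁸] = 1·(-1) + 6·6 + 9·(-13) = -82.

-82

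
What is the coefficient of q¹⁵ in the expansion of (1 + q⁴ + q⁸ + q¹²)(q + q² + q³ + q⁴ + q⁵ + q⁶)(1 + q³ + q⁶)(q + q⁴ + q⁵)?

12

(1 + q⁴ + q⁸ + q¹²) has coefficients 1,0,0,0,1,0,0,0,1,0,0,0,1 for degrees 0…12.
(q + q² + q³ + q⁴ + q⁵ + q⁶) has coefficients 0,1,1,1,1,1,1,0,0,0,0,0,0,0,0,0 for degrees 0…15.
Multiplying by (1 + q³ + q⁶) gives running coefficients 0,1,1,1,2,2,2,2,2,2,1,1,1,0,0,0 for degrees 0…15.
Finally multiplying by (q + q⁴ + q⁵), the product of all factors after the first has coefficients 0,0,1,1,1,3,4,4,5,6,6,5,5,5,3,2 for degrees 0…15.
[q¹⁵] = 1·2 + 1·5 + 1·4 + 1·1 = 12.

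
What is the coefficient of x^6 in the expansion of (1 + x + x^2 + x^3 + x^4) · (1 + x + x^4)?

(1 + x + x^2 + x^3 + x^4) has coefficients 1,1,1,1,1 for degrees 0…4.
(1 + x + x^4) has coefficients 1,1,0,0,1,0,0 for degrees 0…6.
[x^6] = 1·0 + 1·0 + 1·1 + 1·0 + 1·0 = 1.

1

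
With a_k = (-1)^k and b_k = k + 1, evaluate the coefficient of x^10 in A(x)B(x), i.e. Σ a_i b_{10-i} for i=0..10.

6

This is [x^10] in the product of the two ordinary generating functions.
Σ = 1·11 − 1·10 + 1·9 − 1·8 + 1·7 − 1·6 + 1·5 − 1·4 + 1·3 − 1·2 + 1·1 = 6.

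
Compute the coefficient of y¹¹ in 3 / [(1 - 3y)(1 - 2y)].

1582035

Partial fractions give a closed form: a_n = (9)·3^n + (-6)·2^n.
At n = 11: a_11 = 1582035.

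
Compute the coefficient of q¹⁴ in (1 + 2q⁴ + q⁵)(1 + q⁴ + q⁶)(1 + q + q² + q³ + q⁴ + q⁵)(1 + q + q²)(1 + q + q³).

(1 + 2q⁴ + q⁵) has coefficients 1,0,0,0,2,1 for degrees 0…5.
(1 + q⁴ + q⁶) has coefficients 1,0,0,0,1,0,1,0,0,0,0,0,0,0,0 for degrees 0…14.
Multiplying by (1 + q + q² + q³ + q⁴ + q⁵) gives running coefficients 1,1,1,1,2,2,2,2,2,2,1,1,0,0,0 for degrees 0…14.
Multiplying by (1 + q + q²) gives running coefficients 1,2,3,3,4,5,6,6,6,6,5,4,2,1,0 for degrees 0…14.
Finally multiplying by (1 + q + q³), the product of all factors after the first has coefficients 1,3,5,7,9,12,14,16,17,18,17,15,12,8,5 for degrees 0…14.
[q¹⁴] = 1·5 + 2·17 + 1·18 = 57.

57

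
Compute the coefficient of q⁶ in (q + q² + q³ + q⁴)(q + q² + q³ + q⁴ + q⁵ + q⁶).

4

(q + q² + q³ + q⁴) has coefficients 0,1,1,1,1 for degrees 0…4.
(q + q² + q³ + q⁴ + q⁵ + q⁶) has coefficients 0,1,1,1,1,1,1 for degrees 0…6.
[q⁶] = 1·1 + 1·1 + 1·1 + 1·1 = 4.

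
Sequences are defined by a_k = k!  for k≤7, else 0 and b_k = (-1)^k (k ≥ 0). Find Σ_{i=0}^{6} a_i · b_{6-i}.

This is [x^6] in the product of the two ordinary generating functions.
Σ = 1·1 + 1·(-1) + 2·1 + 6·(-1) + 24·1 + 120·(-1) + 720·1 = 620.

620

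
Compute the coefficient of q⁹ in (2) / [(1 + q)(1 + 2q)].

-2046

Partial fractions give a closed form: a_n = (-2)·(-1)^n + (4)·(-2)^n.
At n = 9: a_9 = -2046.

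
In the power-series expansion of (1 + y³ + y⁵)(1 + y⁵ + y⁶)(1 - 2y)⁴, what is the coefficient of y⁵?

26

(1 + y³ + y⁵) has coefficients 1,0,0,1,0,1 for degrees 0…5.
(1 + y⁵ + y⁶) has coefficients 1,0,0,0,0,1 for degrees 0…5.
Finally multiplying by (1 - 2y)⁴, the product of all factors after the first has coefficients 1,-8,24,-32,16,1 for degrees 0…5.
[y⁵] = 1·1 + 1·24 + 1·1 = 26.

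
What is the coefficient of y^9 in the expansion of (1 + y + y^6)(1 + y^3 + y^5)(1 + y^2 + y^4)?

2

(1 + y + y^6) has coefficients 1,1,0,0,0,0,1 for degrees 0…6.
(1 + y^3 + y^5) has coefficients 1,0,0,1,0,1,0,0,0,0 for degrees 0…9.
Finally multiplying by (1 + y^2 + y^4), the product of all factors after the first has coefficients 1,0,1,1,1,2,0,2,0,1 for degrees 0…9.
[y^9] = 1·1 + 1·0 + 1·1 = 2.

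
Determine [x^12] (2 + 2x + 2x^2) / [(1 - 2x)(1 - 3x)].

4577150

The denominator gives the recurrence a_n = 5a_(n−1) − 6a_(n−2) for n ≥ 3; the numerator fixes a_0 = 2, a_1 = 12, a_2 = 50.
Iterating: 2, 12, 50, 178, 590, 1882, 5870, 18058, 55070, 167002, 504590, 1520938, 4577150, so a_12 = 4577150.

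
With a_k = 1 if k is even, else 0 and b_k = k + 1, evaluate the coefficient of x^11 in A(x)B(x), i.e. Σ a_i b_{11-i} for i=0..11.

42

This is [x^11] in the product of the two ordinary generating functions.
Σ = 1·12 + 0·11 + 1·10 + 0·9 + 1·8 + 0·7 + 1·6 + 0·5 + 1·4 + 0·3 + 1·2 + 0·1 = 42.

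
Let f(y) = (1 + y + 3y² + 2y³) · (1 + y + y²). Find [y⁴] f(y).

(1 + y + 3y² + 2y³) has coefficients 1,1,3,2 for degrees 0…3.
(1 + y + y²) has coefficients 1,1,1,0,0 for degrees 0…4.
[y⁴] = 1·0 + 1·0 + 3·1 + 2·1 = 5.

5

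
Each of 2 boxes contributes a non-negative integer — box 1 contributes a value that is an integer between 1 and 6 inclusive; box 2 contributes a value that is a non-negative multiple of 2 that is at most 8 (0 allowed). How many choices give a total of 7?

3

The generating function for the choices is (t + t² + t³ + t⁴ + t⁵ + t⁶)·(1 + t² + t⁴ + t⁶ + t⁸); the count is [t⁷].
(t + t² + t³ + t⁴ + t⁵ + t⁶) has coefficients 0,1,1,1,1,1,1 for degrees 0…6.
(1 + t² + t⁴ + t⁶ + t⁸) has coefficients 1,0,1,0,1,0,1,0 for degrees 0…7.
[t⁷] = 1·1 + 1·0 + 1·1 + 1·0 + 1·1 + 1·0 = 3.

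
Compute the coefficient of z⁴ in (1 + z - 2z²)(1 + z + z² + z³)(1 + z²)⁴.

(1 + z - 2z²) has coefficients 1,1,-2 for degrees 0…2.
(1 + z + z² + z³) has coefficients 1,1,1,1,0 for degrees 0…4.
Finally multiplying by (1 + z²)⁴, the product of all factors after the first has coefficients 1,1,5,5,10 for degrees 0…4.
[z⁴] = 1·10 + 1·5 − 2·5 = 5.

5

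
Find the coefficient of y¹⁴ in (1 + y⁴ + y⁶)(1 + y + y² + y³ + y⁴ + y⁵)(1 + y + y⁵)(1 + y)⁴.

(1 + y⁴ + y⁶) has coefficients 1,0,0,0,1,0,1 for degrees 0…6.
(1 + y + y² + y³ + y⁴ + y⁵) has coefficients 1,1,1,1,1,1,0,0,0,0,0,0,0,0,0 for degrees 0…14.
Multiplying by (1 + y + y⁵) gives running coefficients 1,2,2,2,2,3,2,1,1,1,1,0,0,0,0 for degrees 0…14.
Finally multiplying by (1 + y)⁴, the product of all factors after the first has coefficients 1,6,16,26,31,33,36,37,31,22,17,15,11,5,1 for degrees 0…14.
[y¹⁴] = 1·1 + 1·17 + 1·31 = 49.

49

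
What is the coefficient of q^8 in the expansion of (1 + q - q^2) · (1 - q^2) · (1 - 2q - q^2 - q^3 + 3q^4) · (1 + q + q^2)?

-7

(1 + q - q^2) has coefficients 1,1,-1 for degrees 0…2.
(1 - q^2) has coefficients 1,0,-1,0,0,0,0,0,0 for degrees 0…8.
Multiplying by (1 - 2q - q^2 - q^3 + 3q^4) gives running coefficients 1,-2,-2,1,4,1,-3,0,0 for degrees 0…8.
Finally multiplying by (1 + q + q^2), the product of all factors after the first has coefficients 1,-1,-3,-3,3,6,2,-2,-3 for degrees 0…8.
[q^8] = 1·(-3) + 1·(-2) − 1·2 = -7.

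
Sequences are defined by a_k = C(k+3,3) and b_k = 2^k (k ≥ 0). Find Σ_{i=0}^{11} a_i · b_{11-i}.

32192

This is [x^11] in the product of the two ordinary generating functions.
Σ = 1·2048 + 4·1024 + 10·512 + 20·256 + 35·128 + 56·64 + 84·32 + 120·16 + 165·8 + 220·4 + 286·2 + 364·1 = 32192.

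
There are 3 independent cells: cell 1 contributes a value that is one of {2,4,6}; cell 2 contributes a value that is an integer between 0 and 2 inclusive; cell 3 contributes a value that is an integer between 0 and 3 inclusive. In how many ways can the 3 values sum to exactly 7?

6

The generating function for the choices is (y^2 + y^4 + y^6)·(1 + y + y^2)·(1 + y + y^2 + y^3); the count is [y^7].
(y^2 + y^4 + y^6) has coefficients 0,0,1,0,1,0,1 for degrees 0…6.
(1 + y + y^2) has coefficients 1,1,1,0,0,0,0,0 for degrees 0…7.
Finally multiplying by (1 + y + y^2 + y^3), the product of all factors after the first has coefficients 1,2,3,3,2,1,0,0 for degrees 0…7.
[y^7] = 1·1 + 1·3 + 1·2 = 6.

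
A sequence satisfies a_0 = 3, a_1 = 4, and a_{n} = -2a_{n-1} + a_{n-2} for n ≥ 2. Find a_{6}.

The ordinary generating function has denominator 1 + 2q - q^2.
Iterating the recurrence: a_0,…,a_{6} = 3, 4, -5, 14, -33, 80, -193.

-193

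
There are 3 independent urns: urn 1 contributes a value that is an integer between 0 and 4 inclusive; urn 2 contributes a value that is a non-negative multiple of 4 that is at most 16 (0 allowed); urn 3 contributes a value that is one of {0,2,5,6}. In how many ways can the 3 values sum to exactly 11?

4

The generating function for the choices is (1 + y + y² + y³ + y⁴)·(1 + y⁴ + y⁸ + y¹² + y¹⁶)·(1 + y² + y⁵ + y⁶); the count is [y¹¹].
(1 + y + y² + y³ + y⁴) has coefficients 1,1,1,1,1 for degrees 0…4.
(1 + y⁴ + y⁸ + y¹² + y¹⁶) has coefficients 1,0,0,0,1,0,0,0,1,0,0,0 for degrees 0…11.
Finally multiplying by (1 + y² + y⁵ + y⁶), the product of all factors after the first has coefficients 1,0,1,0,1,1,2,0,1,1,2,0 for degrees 0…11.
[y¹¹] = 1·0 + 1·2 + 1·1 + 1·1 + 1·0 = 4.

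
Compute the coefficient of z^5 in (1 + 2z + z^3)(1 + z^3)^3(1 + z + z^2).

(1 + 2z + z^3) has coefficients 1,2,0,1 for degrees 0…3.
(1 + z^3)^3 has coefficients 1,0,0,3,0,0 for degrees 0…5.
Finally multiplying by (1 + z + z^2), the product of all factors after the first has coefficients 1,1,1,3,3,3 for degrees 0…5.
[z^5] = 1·3 + 2·3 + 1·1 = 10.

10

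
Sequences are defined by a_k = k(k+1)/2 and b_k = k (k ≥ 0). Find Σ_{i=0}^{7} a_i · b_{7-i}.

Write out a_i and b_{7-i} for i = 0,…,7 and sum the products.
Σ = 0·7 + 1·6 + 3·5 + 6·4 + 10·3 + 15·2 + 21·1 + 28·0 = 126.

126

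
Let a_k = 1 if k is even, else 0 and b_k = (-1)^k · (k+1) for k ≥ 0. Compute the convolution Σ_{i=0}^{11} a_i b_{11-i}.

-42

The convolution is the t^11 coefficient of A(t)B(t).
Σ = 1·(-12) + 0·11 + 1·(-10) + 0·9 + 1·(-8) + 0·7 + 1·(-6) + 0·5 + 1·(-4) + 0·3 + 1·(-2) + 0·1 = -42.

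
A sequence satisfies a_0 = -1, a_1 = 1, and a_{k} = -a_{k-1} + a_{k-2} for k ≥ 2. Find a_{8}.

-34

The ordinary generating function has denominator 1 + y - y^2.
Iterating the recurrence: a_0,…,a_{8} = -1, 1, -2, 3, -5, 8, -13, 21, -34.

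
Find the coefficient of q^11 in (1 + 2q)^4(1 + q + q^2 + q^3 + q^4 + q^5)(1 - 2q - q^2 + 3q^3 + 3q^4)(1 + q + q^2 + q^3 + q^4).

1630

(1 + 2q)^4 has coefficients 1,8,24,32,16 for degrees 0…4.
(1 + q + q^2 + q^3 + q^4 + q^5) has coefficients 1,1,1,1,1,1,0,0,0,0,0,0 for degrees 0…11.
Multiplying by (1 - 2q - q^2 + 3q^3 + 3q^4) gives running coefficients 1,-1,-2,1,4,4,3,5,6,3,0,0 for degrees 0…11.
Finally multiplying by (1 + q + q^2 + q^3 + q^4), the product of all factors after the first has coefficients 1,0,-2,-1,3,6,10,17,22,21,17,14 for degrees 0…11.
[q^11] = 1·14 + 8·17 + 24·21 + 32·22 + 16·17 = 1630.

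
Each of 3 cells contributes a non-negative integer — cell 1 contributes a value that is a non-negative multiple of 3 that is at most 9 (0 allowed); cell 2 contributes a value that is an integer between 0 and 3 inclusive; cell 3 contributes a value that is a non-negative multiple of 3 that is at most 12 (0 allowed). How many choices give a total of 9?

7

The generating function for the choices is (1 + y³ + y⁶ + y⁹)·(1 + y + y² + y³)·(1 + y³ + y⁶ + y⁹ + y¹²); the count is [y⁹].
(1 + y³ + y⁶ + y⁹) has coefficients 1,0,0,1,0,0,1,0,0,1 for degrees 0…9.
(1 + y + y² + y³) has coefficients 1,1,1,1,0,0,0,0,0,0 for degrees 0…9.
Finally multiplying by (1 + y³ + y⁶ + y⁹ + y¹²), the product of all factors after the first has coefficients 1,1,1,2,1,1,2,1,1,2 for degrees 0…9.
[y⁹] = 1·2 + 1·2 + 1·2 + 1·1 = 7.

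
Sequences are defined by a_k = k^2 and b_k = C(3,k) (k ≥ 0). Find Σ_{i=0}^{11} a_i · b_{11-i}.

728

This is [x^11] in the product of the two ordinary generating functions.
Σ = 0·0 + 1·0 + 4·0 + 9·0 + 16·0 + 25·0 + 36·0 + 49·0 + 64·1 + 81·3 + 100·3 + 121·1 = 728.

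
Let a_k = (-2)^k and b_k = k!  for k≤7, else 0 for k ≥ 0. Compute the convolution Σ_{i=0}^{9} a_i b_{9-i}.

15424

This is [x^9] in the product of the two ordinary generating functions.
Σ = 1·0 − 2·0 + 4·5040 − 8·720 + 16·120 − 32·24 + 64·6 − 128·2 + 256·1 − 512·1 = 15424.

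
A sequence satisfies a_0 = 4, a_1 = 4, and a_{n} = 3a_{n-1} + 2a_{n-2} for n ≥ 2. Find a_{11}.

The ordinary generating function has denominator 1 - 3y - 2y^2.
Iterating the recurrence: a_0,…,a_{11} = 4, 4, 20, 68, 244, 868, 3092, 11012, 39220, 139684, 497492, 1771844.

1771844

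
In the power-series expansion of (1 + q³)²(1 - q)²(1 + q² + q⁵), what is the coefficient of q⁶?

-5

(1 + q³)² has coefficients 1,0,0,2,0,0,1 for degrees 0…6.
(1 - q)² has coefficients 1,-2,1,0,0,0,0 for degrees 0…6.
Finally multiplying by (1 + q² + q⁵), the product of all factors after the first has coefficients 1,-2,2,-2,1,1,-2 for degrees 0…6.
[q⁶] = 1·(-2) + 2·(-2) + 1·1 = -5.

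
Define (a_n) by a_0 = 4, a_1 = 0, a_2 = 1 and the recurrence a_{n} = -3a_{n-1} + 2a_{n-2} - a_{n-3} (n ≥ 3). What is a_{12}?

694586

The ordinary generating function has denominator 1 + 3q - 2q^2 + q^3.
Iterating the recurrence: a_0,…,a_{12} = 4, 0, 1, -7, 23, -84, 305, -1106, 4012, -14553, 52789, -191485, 694586.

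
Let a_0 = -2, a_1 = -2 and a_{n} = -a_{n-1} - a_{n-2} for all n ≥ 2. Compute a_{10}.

-2

The ordinary generating function has denominator 1 + t + t^2.
Iterating the recurrence: a_0,…,a_{10} = -2, -2, 4, -2, -2, 4, -2, -2, 4, -2, -2.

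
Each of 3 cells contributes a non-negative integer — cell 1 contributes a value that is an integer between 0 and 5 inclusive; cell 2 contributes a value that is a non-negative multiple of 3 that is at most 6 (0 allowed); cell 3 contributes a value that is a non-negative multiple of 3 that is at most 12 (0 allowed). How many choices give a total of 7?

5

The generating function for the choices is (1 + y + y^2 + y^3 + y^4 + y^5)·(1 + y^3 + y^6)·(1 + y^3 + y^6 + y^9 + y^12); the count is [y^7].
(1 + y + y^2 + y^3 + y^4 + y^5) has coefficients 1,1,1,1,1,1 for degrees 0…5.
(1 + y^3 + y^6) has coefficients 1,0,0,1,0,0,1,0 for degrees 0…7.
Finally multiplying by (1 + y^3 + y^6 + y^9 + y^12), the product of all factors after the first has coefficients 1,0,0,2,0,0,3,0 for degrees 0…7.
[y^7] = 1·0 + 1·3 + 1·0 + 1·0 + 1·2 + 1·0 = 5.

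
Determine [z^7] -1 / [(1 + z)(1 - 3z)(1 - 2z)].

The denominator gives the recurrence a_n = 4a_(n−1) − a_(n−2) − 6a_(n−3) for n ≥ 3; the numerator fixes a_0 = -1, a_1 = -4, a_2 = -15.
Iterating: -1, -4, -15, -50, -161, -504, -1555, -4750, so a_7 = -4750.

-4750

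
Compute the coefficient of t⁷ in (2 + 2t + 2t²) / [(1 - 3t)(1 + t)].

4738

The denominator gives the recurrence a_n = 2a_(n−1) + 3a_(n−2) for n ≥ 3; the numerator fixes a_0 = 2, a_1 = 6, a_2 = 20.
Iterating: 2, 6, 20, 58, 176, 526, 1580, 4738, so a_7 = 4738.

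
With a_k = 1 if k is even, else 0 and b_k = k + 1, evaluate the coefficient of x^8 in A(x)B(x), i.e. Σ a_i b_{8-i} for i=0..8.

25

The convolution is the x^8 coefficient of A(x)B(x).
Σ = 1·9 + 0·8 + 1·7 + 0·6 + 1·5 + 0·4 + 1·3 + 0·2 + 1·1 = 25.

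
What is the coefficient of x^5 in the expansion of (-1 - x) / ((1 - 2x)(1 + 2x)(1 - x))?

-42

Partial fractions give a closed form: a_n = (-3/2)·2^n + (-1/6)·(-2)^n + (2/3)·1^n.
At n = 5: a_5 = -42.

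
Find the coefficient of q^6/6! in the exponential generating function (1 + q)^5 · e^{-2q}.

The EGF product rule gives c_6 = Σ_{k_1+k_2=6} C(6; k_1,k_2) · ∏ g_i(k_i), where (1+q)^5 gives the falling factorial (5)_k; e^{-2q} gives (-2)^k.
g_1(k) for k = 0…6: 1, 5, 20, 60, 120, 120, 0.
g_2(k) for k = 0…6: 1, -2, 4, -8, 16, -32, 64.
c_6 = Σ_k C(6,k)·g_1(k)·g_2(6−k) = 1·1·64 + 6·5·(-32) + 15·20·16 + 20·60·(-8) + 15·120·4 + 6·120·(-2) = 64 − 960 + 4800 − 9600 + 7200 − 1440 = 64.

64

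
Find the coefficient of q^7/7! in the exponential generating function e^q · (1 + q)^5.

The EGF product rule gives c_7 = Σ_{k_1+k_2=7} C(7; k_1,k_2) · ∏ g_i(k_i), where e^q gives (1)^k; (1+q)^5 gives the falling factorial (5)_k.
g_1(k) for k = 0…7: 1, 1, 1, 1, 1, 1, 1, 1.
g_2(k) for k = 0…7: 1, 5, 20, 60, 120, 120, 0, 0.
c_7 = Σ_k C(7,k)·g_1(k)·g_2(7−k) = 21·1·120 + 35·1·120 + 35·1·60 + 21·1·20 + 7·1·5 + 1·1·1 = 2520 + 4200 + 2100 + 420 + 35 + 1 = 9276.

9276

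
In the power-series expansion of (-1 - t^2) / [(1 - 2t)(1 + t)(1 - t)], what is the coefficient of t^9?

The denominator gives the recurrence a_n = 2a_(n−1) + a_(n−2) − 2a_(n−3) for n ≥ 3; the numerator fixes a_0 = -1, a_1 = -2, a_2 = -6.
Iterating: -1, -2, -6, -12, -26, -52, -106, -212, -426, -852, so a_9 = -852.

-852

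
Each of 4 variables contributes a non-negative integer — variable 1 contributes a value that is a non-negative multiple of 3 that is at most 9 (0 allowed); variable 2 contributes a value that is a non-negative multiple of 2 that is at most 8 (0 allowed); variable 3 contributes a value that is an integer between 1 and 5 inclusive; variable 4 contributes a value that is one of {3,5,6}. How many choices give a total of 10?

The generating function for the choices is (1 + y^3 + y^6 + y^9)·(1 + y^2 + y^4 + y^6 + y^8)·(y + y^2 + y^3 + y^4 + y^5)·(y^3 + y^5 + y^6); the count is [y^10].
(1 + y^3 + y^6 + y^9) has coefficients 1,0,0,1,0,0,1,0,0,1 for degrees 0…9.
(1 + y^2 + y^4 + y^6 + y^8) has coefficients 1,0,1,0,1,0,1,0,1,0,0 for degrees 0…10.
Multiplying by (y + y^2 + y^3 + y^4 + y^5) gives running coefficients 0,1,1,2,2,3,2,3,2,3,2 for degrees 0…10.
Finally multiplying by (y^3 + y^5 + y^6), the product of all factors after the first has coefficients 0,0,0,0,1,1,3,4,6,6,8 for degrees 0…10.
[y^10] = 1·8 + 1·4 + 1·1 + 1·0 = 13.

13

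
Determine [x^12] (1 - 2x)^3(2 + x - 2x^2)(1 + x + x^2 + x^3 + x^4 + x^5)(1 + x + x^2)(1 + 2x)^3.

(1 - 2x)^3 has coefficients 1,-6,12,-8 for degrees 0…3.
(2 + x - 2x^2) has coefficients 2,1,-2,0,0,0,0,0,0,0,0,0,0 for degrees 0…12.
Multiplying by (1 + x + x^2 + x^3 + x^4 + x^5) gives running coefficients 2,3,1,1,1,1,-1,-2,0,0,0,0,0 for degrees 0…12.
Multiplying by (1 + x + x^2) gives running coefficients 2,5,6,5,3,3,1,-2,-3,-2,0,0,0 for degrees 0…12.
Finally multiplying by (1 + 2x)^3, the product of all factors after the first has coefficients 2,17,60,117,145,129,95,64,21,-36,-64,-48,-16 for degrees 0…12.
[x^12] = 1·(-16) − 6·(-48) + 12·(-64) − 8·(-36) = -208.

-208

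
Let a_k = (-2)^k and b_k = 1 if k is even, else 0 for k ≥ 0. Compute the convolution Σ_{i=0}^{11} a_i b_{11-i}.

-2730

Write out a_i and b_{11-i} for i = 0,…,11 and sum the products.
Σ = 1·0 − 2·1 + 4·0 − 8·1 + 16·0 − 32·1 + 64·0 − 128·1 + 256·0 − 512·1 + 1024·0 − 2048·1 = -2730.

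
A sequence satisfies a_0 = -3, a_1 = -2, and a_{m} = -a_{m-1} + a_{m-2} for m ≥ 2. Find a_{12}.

The ordinary generating function has denominator 1 + y - y^2.
Iterating the recurrence: a_0,…,a_{12} = -3, -2, -1, -1, 0, -1, 1, -2, 3, -5, 8, -13, 21.

21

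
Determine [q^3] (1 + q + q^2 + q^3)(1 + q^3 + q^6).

2

(1 + q + q^2 + q^3) has coefficients 1,1,1,1 for degrees 0…3.
(1 + q^3 + q^6) has coefficients 1,0,0,1 for degrees 0…3.
[q^3] = 1·1 + 1·0 + 1·0 + 1·1 = 2.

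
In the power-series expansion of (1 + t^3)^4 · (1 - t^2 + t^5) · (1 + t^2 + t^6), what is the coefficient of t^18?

(1 + t^3)^4 has coefficients 1,0,0,4,0,0,6,0,0,4,0,0,1 for degrees 0…12.
(1 - t^2 + t^5) has coefficients 1,0,-1,0,0,1,0,0,0,0,0,0,0,0,0,0,0,0,0 for degrees 0…18.
Finally multiplying by (1 + t^2 + t^6), the product of all factors after the first has coefficients 1,0,0,0,-1,1,1,1,-1,0,0,1,0,0,0,0,0,0,0 for degrees 0…18.
[t^18] = 1·0 + 4·0 + 6·0 + 4·0 + 1·1 = 1.

1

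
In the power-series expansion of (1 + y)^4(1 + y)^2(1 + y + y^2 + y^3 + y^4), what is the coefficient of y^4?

57

(1 + y)^4 has coefficients 1,4,6,4,1 for degrees 0…4.
(1 + y)^2 has coefficients 1,2,1,0,0 for degrees 0…4.
Finally multiplying by (1 + y + y^2 + y^3 + y^4), the product of all factors after the first has coefficients 1,3,4,4,4 for degrees 0…4.
[y^4] = 1·4 + 4·4 + 6·4 + 4·3 + 1·1 = 57.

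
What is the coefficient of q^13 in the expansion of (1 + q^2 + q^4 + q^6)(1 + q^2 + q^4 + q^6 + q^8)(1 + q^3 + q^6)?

3

(1 + q^2 + q^4 + q^6) has coefficients 1,0,1,0,1,0,1 for degrees 0…6.
(1 + q^2 + q^4 + q^6 + q^8) has coefficients 1,0,1,0,1,0,1,0,1,0,0,0,0,0 for degrees 0…13.
Finally multiplying by (1 + q^3 + q^6), the product of all factors after the first has coefficients 1,0,1,1,1,1,2,1,2,1,1,1,1,0 for degrees 0…13.
[q^13] = 1·0 + 1·1 + 1·1 + 1·1 = 3.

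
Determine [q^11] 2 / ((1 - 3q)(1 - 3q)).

4251528

The denominator gives the recurrence a_n = 6a_(n−1) − 9a_(n−2) for n ≥ 2; the numerator fixes a_0 = 2, a_1 = 12.
Iterating: 2, 12, 54, 216, 810, 2916, 10206, 34992, 118098, 393660, 1299078, 4251528, so a_11 = 4251528.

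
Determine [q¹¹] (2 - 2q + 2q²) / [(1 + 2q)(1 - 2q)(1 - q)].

682

Partial fractions give a closed form: a_n = (7/6)·(-2)^n + (3/2)·2^n + (-2/3)·1^n.
At n = 11: a_11 = 682.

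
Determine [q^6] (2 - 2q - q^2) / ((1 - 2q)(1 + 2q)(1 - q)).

Partial fractions give a closed form: a_n = (3/4)·2^n + (11/12)·(-2)^n + (1/3)·1^n.
At n = 6: a_6 = 107.

107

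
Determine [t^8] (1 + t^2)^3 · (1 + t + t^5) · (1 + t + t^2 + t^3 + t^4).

(1 + t^2)^3 has coefficients 1,0,3,0,3,0,1 for degrees 0…6.
(1 + t + t^5) has coefficients 1,1,0,0,0,1,0,0,0 for degrees 0…8.
Finally multiplying by (1 + t + t^2 + t^3 + t^4), the product of all factors after the first has coefficients 1,2,2,2,2,2,1,1,1 for degrees 0…8.
[t^8] = 1·1 + 3·1 + 3·2 + 1·2 = 12.

12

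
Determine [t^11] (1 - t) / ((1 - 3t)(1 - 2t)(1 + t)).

264355

Partial fractions give a closed form: a_n = (3/2)·3^n + (-2/3)·2^n + (1/6)·(-1)^n.
At n = 11: a_11 = 264355.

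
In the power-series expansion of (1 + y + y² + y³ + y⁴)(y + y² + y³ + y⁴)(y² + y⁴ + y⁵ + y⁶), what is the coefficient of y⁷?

(1 + y + y² + y³ + y⁴) has coefficients 1,1,1,1,1 for degrees 0…4.
(y + y² + y³ + y⁴) has coefficients 0,1,1,1,1,0,0,0 for degrees 0…7.
Finally multiplying by (y² + y⁴ + y⁵ + y⁶), the product of all factors after the first has coefficients 0,0,0,1,1,2,3,3 for degrees 0…7.
[y⁷] = 1·3 + 1·3 + 1·2 + 1·1 + 1·1 = 10.

10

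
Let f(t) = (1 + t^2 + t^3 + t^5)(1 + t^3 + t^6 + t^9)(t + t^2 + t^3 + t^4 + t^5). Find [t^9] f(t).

6

(1 + t^2 + t^3 + t^5) has coefficients 1,0,1,1,0,1 for degrees 0…5.
(1 + t^3 + t^6 + t^9) has coefficients 1,0,0,1,0,0,1,0,0,1 for degrees 0…9.
Finally multiplying by (t + t^2 + t^3 + t^4 + t^5), the product of all factors after the first has coefficients 0,1,1,1,2,2,1,2,2,1 for degrees 0…9.
[t^9] = 1·1 + 1·2 + 1·1 + 1·2 = 6.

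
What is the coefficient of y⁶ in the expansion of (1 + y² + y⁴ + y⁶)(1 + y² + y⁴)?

3

(1 + y² + y⁴ + y⁶) has coefficients 1,0,1,0,1,0,1 for degrees 0…6.
(1 + y² + y⁴) has coefficients 1,0,1,0,1,0,0 for degrees 0…6.
[y⁶] = 1·0 + 1·1 + 1·1 + 1·1 = 3.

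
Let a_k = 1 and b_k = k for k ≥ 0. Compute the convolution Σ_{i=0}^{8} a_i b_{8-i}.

36

Write out a_i and b_{8-i} for i = 0,…,8 and sum the products.
Σ = 1·8 + 1·7 + 1·6 + 1·5 + 1·4 + 1·3 + 1·2 + 1·1 + 1·0 = 36.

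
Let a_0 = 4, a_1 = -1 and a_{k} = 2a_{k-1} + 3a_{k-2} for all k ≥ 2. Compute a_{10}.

The ordinary generating function has denominator 1 - 2z - 3z^2.
Iterating the recurrence: a_0,…,a_{10} = 4, -1, 10, 17, 64, 179, 550, 1637, 4924, 14759, 44290.

44290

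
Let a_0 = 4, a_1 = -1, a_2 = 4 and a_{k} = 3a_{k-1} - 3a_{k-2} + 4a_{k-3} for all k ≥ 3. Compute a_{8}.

The ordinary generating function has denominator 1 - 3z + 3z^2 - 4z^3.
Iterating the recurrence: a_0,…,a_{8} = 4, -1, 4, 31, 77, 154, 355, 911, 2284.

2284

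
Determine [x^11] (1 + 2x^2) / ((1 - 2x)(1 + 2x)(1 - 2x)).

The denominator gives the recurrence a_n = 2a_(n−1) + 4a_(n−2) − 8a_(n−3) for n ≥ 3; the numerator fixes a_0 = 1, a_1 = 2, a_2 = 10.
Iterating: 1, 2, 10, 20, 64, 128, 352, 704, 1792, 3584, 8704, 17408, so a_11 = 17408.

17408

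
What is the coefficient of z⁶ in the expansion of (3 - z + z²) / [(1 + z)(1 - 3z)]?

1520

The denominator gives the recurrence a_n = 2a_(n−1) + 3a_(n−2) for n ≥ 3; the numerator fixes a_0 = 3, a_1 = 5, a_2 = 20.
Iterating: 3, 5, 20, 55, 170, 505, 1520, so a_6 = 1520.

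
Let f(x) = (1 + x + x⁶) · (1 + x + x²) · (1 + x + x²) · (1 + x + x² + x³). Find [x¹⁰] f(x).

8

(1 + x + x⁶) has coefficients 1,1,0,0,0,0,1 for degrees 0…6.
(1 + x + x²) has coefficients 1,1,1,0,0,0,0,0,0,0,0 for degrees 0…10.
Multiplying by (1 + x + x²) gives running coefficients 1,2,3,2,1,0,0,0,0,0,0 for degrees 0…10.
Finally multiplying by (1 + x + x² + x³), the product of all factors after the first has coefficients 1,3,6,8,8,6,3,1,0,0,0 for degrees 0…10.
[x¹⁰] = 1·0 + 1·0 + 1·8 = 8.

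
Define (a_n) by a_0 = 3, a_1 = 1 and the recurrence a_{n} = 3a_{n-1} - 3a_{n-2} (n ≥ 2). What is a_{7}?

-27

The ordinary generating function has denominator 1 - 3z + 3z^2.
Iterating the recurrence: a_0,…,a_{7} = 3, 1, -6, -21, -45, -72, -81, -27.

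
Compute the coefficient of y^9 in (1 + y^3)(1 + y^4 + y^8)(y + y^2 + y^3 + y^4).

2

(1 + y^3) has coefficients 1,0,0,1 for degrees 0…3.
(1 + y^4 + y^8) has coefficients 1,0,0,0,1,0,0,0,1,0 for degrees 0…9.
Finally multiplying by (y + y^2 + y^3 + y^4), the product of all factors after the first has coefficients 0,1,1,1,1,1,1,1,1,1 for degrees 0…9.
[y^9] = 1·1 + 1·1 = 2.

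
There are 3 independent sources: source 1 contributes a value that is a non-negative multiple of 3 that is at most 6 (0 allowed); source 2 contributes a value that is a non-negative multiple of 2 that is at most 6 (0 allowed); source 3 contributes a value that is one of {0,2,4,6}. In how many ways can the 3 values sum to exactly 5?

The generating function for the choices is (1 + t³ + t⁶)·(1 + t² + t⁴ + t⁶)·(1 + t² + t⁴ + t⁶); the count is [t⁵].
(1 + t³ + t⁶) has coefficients 1,0,0,1,0,0 for degrees 0…5.
(1 + t² + t⁴ + t⁶) has coefficients 1,0,1,0,1,0 for degrees 0…5.
Finally multiplying by (1 + t² + t⁴ + t⁶), the product of all factors after the first has coefficients 1,0,2,0,3,0 for degrees 0…5.
[t⁵] = 1·0 + 1·2 = 2.

2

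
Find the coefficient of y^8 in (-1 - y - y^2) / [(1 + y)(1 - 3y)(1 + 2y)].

-4418

The denominator gives the recurrence a_n = 7a_(n−2) + 6a_(n−3) for n ≥ 3; the numerator fixes a_0 = -1, a_1 = -1, a_2 = -8.
Iterating: -1, -1, -8, -13, -62, -139, -512, -1345, -4418, so a_8 = -4418.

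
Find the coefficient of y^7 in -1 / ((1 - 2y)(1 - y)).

-255

Partial fractions give a closed form: a_n = (-2)·2^n + (1)·1^n.
At n = 7: a_7 = -255.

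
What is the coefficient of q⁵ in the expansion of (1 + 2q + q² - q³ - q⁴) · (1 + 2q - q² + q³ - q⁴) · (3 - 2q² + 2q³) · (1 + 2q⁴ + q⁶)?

26

(1 + 2q + q² - q³ - q⁴) has coefficients 1,2,1,-1,-1 for degrees 0…4.
(1 + 2q - q² + q³ - q⁴) has coefficients 1,2,-1,1,-1,0 for degrees 0…5.
Multiplying by (3 - 2q² + 2q³) gives running coefficients 3,6,-5,1,3,-4 for degrees 0…5.
Finally multiplying by (1 + 2q⁴ + q⁶), the product of all factors after the first has coefficients 3,6,-5,1,9,8 for degrees 0…5.
[q⁵] = 1·8 + 2·9 + 1·1 − 1·(-5) − 1·6 = 26.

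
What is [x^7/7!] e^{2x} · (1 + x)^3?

The EGF product rule gives c_7 = Σ_{k_1+k_2=7} C(7; k_1,k_2) · ∏ g_i(k_i), where e^{2x} gives (2)^k; (1+x)^3 gives the falling factorial (3)_k.
g_1(k) for k = 0…7: 1, 2, 4, 8, 16, 32, 64, 128.
g_2(k) for k = 0…7: 1, 3, 6, 6, 0, 0, 0, 0.
c_7 = Σ_k C(7,k)·g_1(k)·g_2(7−k) = 35·16·6 + 21·32·6 + 7·64·3 + 1·128·1 = 3360 + 4032 + 1344 + 128 = 8864.

8864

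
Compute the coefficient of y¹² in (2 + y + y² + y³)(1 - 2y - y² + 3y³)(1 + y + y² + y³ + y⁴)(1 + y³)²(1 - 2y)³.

72

(2 + y + y² + y³) has coefficients 2,1,1,1 for degrees 0…3.
(1 - 2y - y² + 3y³) has coefficients 1,-2,-1,3,0,0,0,0,0,0,0,0,0 for degrees 0…12.
Multiplying by (1 + y + y² + y³ + y⁴) gives running coefficients 1,-1,-2,1,1,0,2,3,0,0,0,0,0 for degrees 0…12.
Multiplying by (1 + y³)² gives running coefficients 1,-1,-2,3,-1,-4,5,4,-2,5,7,0,2 for degrees 0…12.
Finally multiplying by (1 - 2y)³, the product of all factors after the first has coefficients 1,-7,16,-5,-35,54,-7,-66,66,25,-79,34,46 for degrees 0…12.
[y¹²] = 2·46 + 1·34 + 1·(-79) + 1·25 = 72.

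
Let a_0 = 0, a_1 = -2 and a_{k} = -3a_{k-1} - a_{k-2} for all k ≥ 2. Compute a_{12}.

92736

The ordinary generating function has denominator 1 + 3t + t^2.
Iterating the recurrence: a_0,…,a_{12} = 0, -2, 6, -16, 42, -110, 288, -754, 1974, -5168, 13530, -35422, 92736.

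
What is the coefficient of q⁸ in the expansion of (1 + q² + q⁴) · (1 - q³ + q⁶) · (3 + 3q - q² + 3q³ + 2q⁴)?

-2

(1 + q² + q⁴) has coefficients 1,0,1,0,1 for degrees 0…4.
(1 - q³ + q⁶) has coefficients 1,0,0,-1,0,0,1,0,0 for degrees 0…8.
Finally multiplying by (3 + 3q - q² + 3q³ + 2q⁴), the product of all factors after the first has coefficients 3,3,-1,0,-1,1,0,1,-1 for degrees 0…8.
[q⁸] = 1·(-1) + 1·0 + 1·(-1) = -2.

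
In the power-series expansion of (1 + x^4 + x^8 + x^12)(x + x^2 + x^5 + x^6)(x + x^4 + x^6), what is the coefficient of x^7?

3

(1 + x^4 + x^8 + x^12) has coefficients 1,0,0,0,1,0,0,0 for degrees 0…7.
(x + x^2 + x^5 + x^6) has coefficients 0,1,1,0,0,1,1,0 for degrees 0…7.
Finally multiplying by (x + x^4 + x^6), the product of all factors after the first has coefficients 0,0,1,1,0,1,2,2 for degrees 0…7.
[x^7] = 1·2 + 1·1 = 3.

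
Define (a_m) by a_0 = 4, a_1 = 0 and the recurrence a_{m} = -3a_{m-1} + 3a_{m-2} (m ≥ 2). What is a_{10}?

The ordinary generating function has denominator 1 + 3t - 3t^2.
Iterating the recurrence: a_0,…,a_{10} = 4, 0, 12, -36, 144, -540, 2052, -7776, 29484, -111780, 423792.

423792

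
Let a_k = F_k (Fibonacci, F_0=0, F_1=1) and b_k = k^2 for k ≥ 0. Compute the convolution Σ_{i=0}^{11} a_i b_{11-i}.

1424

The convolution is the t^11 coefficient of A(t)B(t).
Σ = 0·121 + 1·100 + 1·81 + 2·64 + 3·49 + 5·36 + 8·25 + 13·16 + 21·9 + 34·4 + 55·1 + 89·0 = 1424.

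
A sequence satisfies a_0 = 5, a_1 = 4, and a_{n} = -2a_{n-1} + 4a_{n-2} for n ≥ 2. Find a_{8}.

The ordinary generating function has denominator 1 + 2t - 4t^2.
Iterating the recurrence: a_0,…,a_{8} = 5, 4, 12, -8, 64, -160, 576, -1792, 5888.

5888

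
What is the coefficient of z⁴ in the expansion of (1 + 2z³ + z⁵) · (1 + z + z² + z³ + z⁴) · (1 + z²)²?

6

(1 + 2z³ + z⁵) has coefficients 1,0,0,2,0 for degrees 0…4.
(1 + z + z² + z³ + z⁴) has coefficients 1,1,1,1,1 for degrees 0…4.
Finally multiplying by (1 + z²)², the product of all factors after the first has coefficients 1,1,3,3,4 for degrees 0…4.
[z⁴] = 1·4 + 2·1 = 6.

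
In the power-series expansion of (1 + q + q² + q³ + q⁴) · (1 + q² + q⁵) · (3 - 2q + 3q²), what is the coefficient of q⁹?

(1 + q + q² + q³ + q⁴) has coefficients 1,1,1,1,1 for degrees 0…4.
(1 + q² + q⁵) has coefficients 1,0,1,0,0,1,0,0,0,0 for degrees 0…9.
Finally multiplying by (3 - 2q + 3q²), the product of all factors after the first has coefficients 3,-2,6,-2,3,3,-2,3,0,0 for degrees 0…9.
[q⁹] = 1·0 + 1·0 + 1·3 + 1·(-2) + 1·3 = 4.

4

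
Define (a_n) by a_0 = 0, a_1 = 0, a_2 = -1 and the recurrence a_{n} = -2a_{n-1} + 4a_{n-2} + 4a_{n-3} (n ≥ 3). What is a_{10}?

-4416

The ordinary generating function has denominator 1 + 2x - 4x^2 - 4x^3.
Iterating the recurrence: a_0,…,a_{10} = 0, 0, -1, 2, -8, 20, -64, 176, -528, 1504, -4416.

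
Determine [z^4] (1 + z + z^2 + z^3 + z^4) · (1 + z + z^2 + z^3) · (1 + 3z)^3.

(1 + z + z^2 + z^3 + z^4) has coefficients 1,1,1,1,1 for degrees 0…4.
(1 + z + z^2 + z^3) has coefficients 1,1,1,1,0 for degrees 0…4.
Finally multiplying by (1 + 3z)^3, the product of all factors after the first has coefficients 1,10,37,64,63 for degrees 0…4.
[z^4] = 1·63 + 1·64 + 1·37 + 1·10 + 1·1 = 175.

175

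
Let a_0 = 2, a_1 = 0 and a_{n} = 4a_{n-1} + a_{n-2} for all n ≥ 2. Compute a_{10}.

The ordinary generating function has denominator 1 - 4q - q^2.
Iterating the recurrence: a_0,…,a_{10} = 2, 0, 2, 8, 34, 144, 610, 2584, 10946, 46368, 196418.

196418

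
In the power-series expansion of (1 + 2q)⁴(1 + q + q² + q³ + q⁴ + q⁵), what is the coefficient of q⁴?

(1 + 2q)⁴ has coefficients 1,8,24,32,16 for degrees 0…4.
(1 + q + q² + q³ + q⁴ + q⁵) has coefficients 1,1,1,1,1 for degrees 0…4.
[q⁴] = 1·1 + 8·1 + 24·1 + 32·1 + 16·1 = 81.

81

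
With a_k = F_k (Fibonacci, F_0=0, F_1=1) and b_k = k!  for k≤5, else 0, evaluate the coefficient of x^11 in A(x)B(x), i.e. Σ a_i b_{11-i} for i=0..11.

The convolution is the x^11 coefficient of A(x)B(x).
Σ = 0·0 + 1·0 + 1·0 + 2·0 + 3·0 + 5·0 + 8·120 + 13·24 + 21·6 + 34·2 + 55·1 + 89·1 = 1610.

1610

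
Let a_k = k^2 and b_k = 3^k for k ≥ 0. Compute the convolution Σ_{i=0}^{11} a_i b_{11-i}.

265642

Write out a_i and b_{11-i} for i = 0,…,11 and sum the products.
Σ = 0·177147 + 1·59049 + 4·19683 + 9·6561 + 16·2187 + 25·729 + 36·243 + 49·81 + 64·27 + 81·9 + 100·3 + 121·1 = 265642.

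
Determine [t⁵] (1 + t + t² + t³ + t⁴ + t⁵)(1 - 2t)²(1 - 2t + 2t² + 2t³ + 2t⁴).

(1 + t + t² + t³ + t⁴ + t⁵) has coefficients 1,1,1,1,1,1 for degrees 0…5.
(1 - 2t)² has coefficients 1,-4,4,0,0,0 for degrees 0…5.
Finally multiplying by (1 - 2t + 2t² + 2t³ + 2t⁴), the product of all factors after the first has coefficients 1,-6,14,-14,2,0 for degrees 0…5.
[t⁵] = 1·0 + 1·2 + 1·(-14) + 1·14 + 1·(-6) + 1·1 = -3.

-3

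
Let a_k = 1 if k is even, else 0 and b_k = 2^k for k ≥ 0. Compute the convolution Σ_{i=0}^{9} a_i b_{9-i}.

This is [x^9] in the product of the two ordinary generating functions.
Σ = 1·512 + 0·256 + 1·128 + 0·64 + 1·32 + 0·16 + 1·8 + 0·4 + 1·2 + 0·1 = 682.

682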